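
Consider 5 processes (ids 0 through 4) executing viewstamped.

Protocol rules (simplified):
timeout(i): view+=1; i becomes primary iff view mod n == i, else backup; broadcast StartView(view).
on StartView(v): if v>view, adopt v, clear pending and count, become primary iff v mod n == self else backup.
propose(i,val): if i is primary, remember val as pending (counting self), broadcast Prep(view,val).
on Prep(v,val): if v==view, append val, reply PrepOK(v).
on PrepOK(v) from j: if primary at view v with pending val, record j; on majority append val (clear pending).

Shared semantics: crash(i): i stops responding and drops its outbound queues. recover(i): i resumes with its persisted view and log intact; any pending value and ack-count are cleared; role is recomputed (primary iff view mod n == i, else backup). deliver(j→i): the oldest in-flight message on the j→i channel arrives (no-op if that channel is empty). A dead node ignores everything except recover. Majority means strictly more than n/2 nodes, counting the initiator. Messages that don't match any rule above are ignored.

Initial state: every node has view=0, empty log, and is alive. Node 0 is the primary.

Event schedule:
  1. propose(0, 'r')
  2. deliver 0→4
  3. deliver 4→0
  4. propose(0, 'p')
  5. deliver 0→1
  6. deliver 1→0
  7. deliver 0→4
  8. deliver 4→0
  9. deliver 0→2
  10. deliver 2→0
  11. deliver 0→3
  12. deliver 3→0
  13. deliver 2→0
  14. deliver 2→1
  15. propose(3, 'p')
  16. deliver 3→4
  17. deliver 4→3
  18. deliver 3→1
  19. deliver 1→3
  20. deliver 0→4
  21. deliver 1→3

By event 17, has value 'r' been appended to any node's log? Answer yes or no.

[1] propose(0,'r') → ∅
[2] deliver 0→4 → N4(back v0 [r])
[3] deliver 4→0 → ∅
[4] propose(0,'p') → ∅
[5] deliver 0→1 → N1(back v0 [r])
[6] deliver 1→0 → ∅
[7] deliver 0→4 → N4(back v0 [r,p])
[8] deliver 4→0 → N0(prim v0 [p])
[9] deliver 0→2 → N2(back v0 [r])
[10] deliver 2→0 → ∅
[11] deliver 0→3 → N3(back v0 [r])
[12] deliver 3→0 → ∅
[13] deliver 2→0 → ∅
[14] deliver 2→1 → ∅
[15] propose(3,'p') → ∅
[16] deliver 3→4 → ∅
[17] deliver 4→3 → ∅

yes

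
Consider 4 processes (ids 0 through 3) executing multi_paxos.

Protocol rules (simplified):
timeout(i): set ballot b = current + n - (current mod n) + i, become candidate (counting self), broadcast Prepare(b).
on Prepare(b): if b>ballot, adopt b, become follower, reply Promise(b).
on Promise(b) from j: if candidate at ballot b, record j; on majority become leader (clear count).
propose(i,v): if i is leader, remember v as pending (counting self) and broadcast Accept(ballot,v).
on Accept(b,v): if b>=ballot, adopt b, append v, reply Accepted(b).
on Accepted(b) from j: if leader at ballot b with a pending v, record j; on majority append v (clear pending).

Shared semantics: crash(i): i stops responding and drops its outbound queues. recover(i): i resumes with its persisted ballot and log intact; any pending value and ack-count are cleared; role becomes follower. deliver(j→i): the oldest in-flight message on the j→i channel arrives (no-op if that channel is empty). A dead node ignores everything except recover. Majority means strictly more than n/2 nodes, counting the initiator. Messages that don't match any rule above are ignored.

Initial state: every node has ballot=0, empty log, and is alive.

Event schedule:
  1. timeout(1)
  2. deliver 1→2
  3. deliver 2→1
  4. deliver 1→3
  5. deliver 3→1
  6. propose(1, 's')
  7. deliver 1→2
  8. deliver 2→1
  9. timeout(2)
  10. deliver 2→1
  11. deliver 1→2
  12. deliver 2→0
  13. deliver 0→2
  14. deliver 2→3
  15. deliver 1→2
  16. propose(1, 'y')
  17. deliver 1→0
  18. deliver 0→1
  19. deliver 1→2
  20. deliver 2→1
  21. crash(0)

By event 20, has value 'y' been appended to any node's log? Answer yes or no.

no

after 1 — timeout(1): n1:cand/b5/[-]
after 2 — deliver 1→2: n2:foll/b5/[-]
after 3 — deliver 2→1: ·
after 4 — deliver 1→3: n3:foll/b5/[-]
after 5 — deliver 3→1: n1:lead/b5/[-]
after 6 — propose(1,'s'): ·
after 7 — deliver 1→2: n2:foll/b5/[s]
after 8 — deliver 2→1: ·
after 9 — timeout(2): n2:cand/b10/[s]
after 10 — deliver 2→1: n1:foll/b10/[-]
after 11 — deliver 1→2: ·
after 12 — deliver 2→0: n0:foll/b10/[-]
after 13 — deliver 0→2: n2:lead/b10/[s]
after 14 — deliver 2→3: n3:foll/b10/[-]
after 15 — deliver 1→2: ·
after 16 — propose(1,'y'): ·
after 17 — deliver 1→0: ·
after 18 — deliver 0→1: ·
after 19 — deliver 1→2: ·
after 20 — deliver 2→1: ·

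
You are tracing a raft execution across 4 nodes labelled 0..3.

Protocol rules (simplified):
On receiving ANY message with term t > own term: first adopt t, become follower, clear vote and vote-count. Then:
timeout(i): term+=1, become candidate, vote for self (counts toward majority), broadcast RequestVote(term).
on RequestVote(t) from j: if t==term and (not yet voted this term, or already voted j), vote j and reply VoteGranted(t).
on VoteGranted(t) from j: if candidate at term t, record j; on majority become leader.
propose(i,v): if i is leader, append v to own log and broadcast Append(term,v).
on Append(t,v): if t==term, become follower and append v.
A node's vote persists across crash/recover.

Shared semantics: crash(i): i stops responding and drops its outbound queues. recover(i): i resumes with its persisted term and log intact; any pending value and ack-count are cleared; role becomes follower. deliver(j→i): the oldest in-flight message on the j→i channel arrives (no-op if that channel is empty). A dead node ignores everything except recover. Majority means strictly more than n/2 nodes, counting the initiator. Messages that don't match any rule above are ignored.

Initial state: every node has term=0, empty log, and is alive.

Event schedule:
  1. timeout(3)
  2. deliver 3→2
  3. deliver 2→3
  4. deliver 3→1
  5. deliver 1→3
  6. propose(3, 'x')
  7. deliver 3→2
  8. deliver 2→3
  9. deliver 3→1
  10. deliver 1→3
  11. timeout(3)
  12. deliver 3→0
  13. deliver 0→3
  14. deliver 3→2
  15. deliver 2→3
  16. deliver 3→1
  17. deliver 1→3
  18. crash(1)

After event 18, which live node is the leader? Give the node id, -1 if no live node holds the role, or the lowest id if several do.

3

after 1 — timeout(3): n3:cand/t1/[-]
after 2 — deliver 3→2: n2:foll/t1/[-]
after 3 — deliver 2→3: ·
after 4 — deliver 3→1: n1:foll/t1/[-]
after 5 — deliver 1→3: n3:lead/t1/[-]
after 6 — propose(3,'x'): n3:lead/t1/[x]
after 7 — deliver 3→2: n2:foll/t1/[x]
after 8 — deliver 2→3: ·
after 9 — deliver 3→1: n1:foll/t1/[x]
after 10 — deliver 1→3: ·
after 11 — timeout(3): n3:cand/t2/[x]
after 12 — deliver 3→0: n0:foll/t1/[-]
after 13 — deliver 0→3: ·
after 14 — deliver 3→2: n2:foll/t2/[x]
after 15 — deliver 2→3: ·
after 16 — deliver 3→1: n1:foll/t2/[x]
after 17 — deliver 1→3: n3:lead/t2/[x]
after 18 — crash(1): n1:✗foll/t2/[x]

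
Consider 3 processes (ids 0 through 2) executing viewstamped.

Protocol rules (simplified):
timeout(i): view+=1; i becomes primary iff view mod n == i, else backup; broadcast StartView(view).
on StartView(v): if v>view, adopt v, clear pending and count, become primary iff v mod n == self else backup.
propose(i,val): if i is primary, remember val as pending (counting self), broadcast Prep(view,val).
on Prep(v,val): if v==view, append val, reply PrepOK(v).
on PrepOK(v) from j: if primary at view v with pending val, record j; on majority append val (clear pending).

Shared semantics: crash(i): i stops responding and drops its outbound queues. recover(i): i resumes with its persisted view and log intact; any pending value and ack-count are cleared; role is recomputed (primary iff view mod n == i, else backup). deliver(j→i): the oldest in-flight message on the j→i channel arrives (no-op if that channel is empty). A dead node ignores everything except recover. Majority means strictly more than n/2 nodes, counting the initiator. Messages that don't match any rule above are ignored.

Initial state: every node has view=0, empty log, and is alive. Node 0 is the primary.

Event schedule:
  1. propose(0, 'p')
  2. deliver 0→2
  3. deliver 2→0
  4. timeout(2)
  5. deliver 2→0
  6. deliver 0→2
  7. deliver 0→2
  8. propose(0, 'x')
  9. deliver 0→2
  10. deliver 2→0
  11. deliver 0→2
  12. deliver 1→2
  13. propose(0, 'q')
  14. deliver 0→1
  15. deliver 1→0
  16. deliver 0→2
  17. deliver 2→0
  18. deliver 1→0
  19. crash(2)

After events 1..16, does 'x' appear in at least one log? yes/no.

no

after 1 — propose(0,'p'): ·
after 2 — deliver 0→2: n2:back/v0/[p]
after 3 — deliver 2→0: n0:prim/v0/[p]
after 4 — timeout(2): n2:back/v1/[p]
after 5 — deliver 2→0: n0:back/v1/[p]
after 6 — deliver 0→2: ·
after 7 — deliver 0→2: ·
after 8 — propose(0,'x'): ·
after 9 — deliver 0→2: ·
after 10 — deliver 2→0: ·
after 11 — deliver 0→2: ·
after 12 — deliver 1→2: ·
after 13 — propose(0,'q'): ·
after 14 — deliver 0→1: n1:back/v0/[p]
after 15 — deliver 1→0: ·
after 16 — deliver 0→2: ·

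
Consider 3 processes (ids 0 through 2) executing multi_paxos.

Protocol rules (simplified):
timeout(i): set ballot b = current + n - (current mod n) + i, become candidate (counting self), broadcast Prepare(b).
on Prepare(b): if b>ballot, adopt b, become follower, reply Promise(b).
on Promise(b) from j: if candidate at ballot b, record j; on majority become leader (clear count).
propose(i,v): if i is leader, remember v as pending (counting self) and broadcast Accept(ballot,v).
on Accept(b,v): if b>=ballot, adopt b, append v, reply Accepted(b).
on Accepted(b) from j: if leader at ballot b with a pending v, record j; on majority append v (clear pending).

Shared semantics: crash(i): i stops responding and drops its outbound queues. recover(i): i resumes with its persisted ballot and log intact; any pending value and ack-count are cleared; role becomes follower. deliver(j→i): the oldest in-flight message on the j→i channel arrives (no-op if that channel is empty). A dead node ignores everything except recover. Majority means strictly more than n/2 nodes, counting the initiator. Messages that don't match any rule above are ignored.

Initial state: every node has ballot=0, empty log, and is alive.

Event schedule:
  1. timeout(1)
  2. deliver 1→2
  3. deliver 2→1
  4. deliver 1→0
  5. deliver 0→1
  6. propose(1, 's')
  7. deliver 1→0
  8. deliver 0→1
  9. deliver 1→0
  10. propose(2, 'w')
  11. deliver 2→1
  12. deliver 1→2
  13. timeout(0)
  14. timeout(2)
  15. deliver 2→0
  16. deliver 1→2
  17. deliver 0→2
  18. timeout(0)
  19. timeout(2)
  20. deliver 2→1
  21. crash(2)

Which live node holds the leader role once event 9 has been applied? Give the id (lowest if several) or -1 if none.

e1 timeout(1): 1[cand,b=4,-]
e2 deliver 1→2: 2[foll,b=4,-]
e3 deliver 2→1: 1[lead,b=4,-]
e4 deliver 1→0: 0[foll,b=4,-]
e5 deliver 0→1: ·
e6 propose(1,'s'): ·
e7 deliver 1→0: 0[foll,b=4,s]
e8 deliver 0→1: 1[lead,b=4,s]
e9 deliver 1→0: ·

1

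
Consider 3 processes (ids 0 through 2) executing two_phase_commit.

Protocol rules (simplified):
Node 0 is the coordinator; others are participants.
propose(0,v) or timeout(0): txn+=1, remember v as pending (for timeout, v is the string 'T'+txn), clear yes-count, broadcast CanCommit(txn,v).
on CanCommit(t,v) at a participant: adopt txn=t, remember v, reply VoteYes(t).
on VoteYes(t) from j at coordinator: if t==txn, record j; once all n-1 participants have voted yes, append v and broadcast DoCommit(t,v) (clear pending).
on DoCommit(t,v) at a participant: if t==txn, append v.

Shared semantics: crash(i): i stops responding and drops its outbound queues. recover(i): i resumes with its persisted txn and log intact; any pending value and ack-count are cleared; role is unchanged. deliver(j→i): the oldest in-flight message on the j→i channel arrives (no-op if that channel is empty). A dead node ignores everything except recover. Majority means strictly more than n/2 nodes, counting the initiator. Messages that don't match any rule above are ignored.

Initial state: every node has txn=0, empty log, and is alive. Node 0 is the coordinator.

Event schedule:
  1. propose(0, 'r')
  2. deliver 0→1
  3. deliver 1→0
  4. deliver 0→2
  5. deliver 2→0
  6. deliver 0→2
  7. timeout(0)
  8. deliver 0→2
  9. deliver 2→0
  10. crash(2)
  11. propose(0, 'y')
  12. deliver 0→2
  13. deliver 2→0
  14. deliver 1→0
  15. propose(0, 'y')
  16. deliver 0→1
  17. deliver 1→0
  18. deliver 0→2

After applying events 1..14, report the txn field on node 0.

3

1. propose(0,'r'):  <0:coor t1 ->
2. deliver 0→1:  <1:part t1 ->
3. deliver 1→0:  nop
4. deliver 0→2:  <2:part t1 ->
5. deliver 2→0:  <0:coor t1 r>
6. deliver 0→2:  <2:part t1 r>
7. timeout(0):  <0:coor t2 r>
8. deliver 0→2:  <2:part t2 r>
9. deliver 2→0:  nop
10. crash(2):  <2:✗part t2 r>
11. propose(0,'y'):  <0:coor t3 r>
12. deliver 0→2:  nop
13. deliver 2→0:  nop
14. deliver 1→0:  nop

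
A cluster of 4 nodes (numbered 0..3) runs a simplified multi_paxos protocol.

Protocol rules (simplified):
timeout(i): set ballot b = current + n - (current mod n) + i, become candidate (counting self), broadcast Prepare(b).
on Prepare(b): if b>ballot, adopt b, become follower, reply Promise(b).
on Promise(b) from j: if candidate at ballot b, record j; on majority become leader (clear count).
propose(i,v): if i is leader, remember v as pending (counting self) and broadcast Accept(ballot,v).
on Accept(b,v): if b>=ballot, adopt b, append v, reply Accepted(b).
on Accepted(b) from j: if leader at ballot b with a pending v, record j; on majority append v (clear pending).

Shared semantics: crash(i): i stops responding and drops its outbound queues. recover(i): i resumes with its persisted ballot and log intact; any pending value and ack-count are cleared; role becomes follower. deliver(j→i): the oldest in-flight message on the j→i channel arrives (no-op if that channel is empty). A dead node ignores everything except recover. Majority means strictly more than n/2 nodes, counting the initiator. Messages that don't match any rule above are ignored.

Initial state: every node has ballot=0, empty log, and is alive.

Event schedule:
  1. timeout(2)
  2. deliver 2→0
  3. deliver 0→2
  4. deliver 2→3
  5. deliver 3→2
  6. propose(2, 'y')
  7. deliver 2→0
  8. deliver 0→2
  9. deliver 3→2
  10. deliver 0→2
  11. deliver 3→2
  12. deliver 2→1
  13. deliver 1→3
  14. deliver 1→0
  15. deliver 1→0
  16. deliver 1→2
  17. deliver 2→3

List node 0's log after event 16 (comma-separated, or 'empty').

1. timeout(2):  <2:cand b6 ->
2. deliver 2→0:  <0:foll b6 ->
3. deliver 0→2:  nop
4. deliver 2→3:  <3:foll b6 ->
5. deliver 3→2:  <2:lead b6 ->
6. propose(2,'y'):  nop
7. deliver 2→0:  <0:foll b6 y>
8. deliver 0→2:  nop
9. deliver 3→2:  nop
10. deliver 0→2:  nop
11. deliver 3→2:  nop
12. deliver 2→1:  <1:foll b6 ->
13. deliver 1→3:  nop
14. deliver 1→0:  nop
15. deliver 1→0:  nop
16. deliver 1→2:  nop

y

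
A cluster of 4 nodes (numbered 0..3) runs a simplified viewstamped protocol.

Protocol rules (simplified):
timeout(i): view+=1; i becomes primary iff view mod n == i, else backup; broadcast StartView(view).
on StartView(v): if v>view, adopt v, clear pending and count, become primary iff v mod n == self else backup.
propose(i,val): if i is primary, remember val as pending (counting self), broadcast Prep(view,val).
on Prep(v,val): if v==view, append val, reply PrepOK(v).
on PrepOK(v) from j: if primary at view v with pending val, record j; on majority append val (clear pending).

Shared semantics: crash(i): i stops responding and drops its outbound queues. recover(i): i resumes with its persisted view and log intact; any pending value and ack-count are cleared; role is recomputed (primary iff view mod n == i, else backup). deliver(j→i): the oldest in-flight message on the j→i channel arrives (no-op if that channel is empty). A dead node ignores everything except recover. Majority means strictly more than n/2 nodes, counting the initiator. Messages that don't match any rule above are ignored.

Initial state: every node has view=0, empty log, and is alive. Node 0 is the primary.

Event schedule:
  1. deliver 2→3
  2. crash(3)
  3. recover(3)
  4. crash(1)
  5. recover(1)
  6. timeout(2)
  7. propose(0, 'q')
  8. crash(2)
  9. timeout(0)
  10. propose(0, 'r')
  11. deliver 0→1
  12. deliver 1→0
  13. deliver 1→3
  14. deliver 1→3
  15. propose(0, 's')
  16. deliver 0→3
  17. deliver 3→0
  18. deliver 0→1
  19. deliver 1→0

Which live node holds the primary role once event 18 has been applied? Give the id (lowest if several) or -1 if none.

1

e1 deliver 2→3: ·
e2 crash(3): 3[✗back,v=0,-]
e3 recover(3): 3[back,v=0,-]
e4 crash(1): 1[✗back,v=0,-]
e5 recover(1): 1[back,v=0,-]
e6 timeout(2): 2[back,v=1,-]
e7 propose(0,'q'): ·
e8 crash(2): 2[✗back,v=1,-]
e9 timeout(0): 0[back,v=1,-]
e10 propose(0,'r'): ·
e11 deliver 0→1: 1[back,v=0,q]
e12 deliver 1→0: ·
e13 deliver 1→3: ·
e14 deliver 1→3: ·
e15 propose(0,'s'): ·
e16 deliver 0→3: 3[back,v=0,q]
e17 deliver 3→0: ·
e18 deliver 0→1: 1[prim,v=1,q]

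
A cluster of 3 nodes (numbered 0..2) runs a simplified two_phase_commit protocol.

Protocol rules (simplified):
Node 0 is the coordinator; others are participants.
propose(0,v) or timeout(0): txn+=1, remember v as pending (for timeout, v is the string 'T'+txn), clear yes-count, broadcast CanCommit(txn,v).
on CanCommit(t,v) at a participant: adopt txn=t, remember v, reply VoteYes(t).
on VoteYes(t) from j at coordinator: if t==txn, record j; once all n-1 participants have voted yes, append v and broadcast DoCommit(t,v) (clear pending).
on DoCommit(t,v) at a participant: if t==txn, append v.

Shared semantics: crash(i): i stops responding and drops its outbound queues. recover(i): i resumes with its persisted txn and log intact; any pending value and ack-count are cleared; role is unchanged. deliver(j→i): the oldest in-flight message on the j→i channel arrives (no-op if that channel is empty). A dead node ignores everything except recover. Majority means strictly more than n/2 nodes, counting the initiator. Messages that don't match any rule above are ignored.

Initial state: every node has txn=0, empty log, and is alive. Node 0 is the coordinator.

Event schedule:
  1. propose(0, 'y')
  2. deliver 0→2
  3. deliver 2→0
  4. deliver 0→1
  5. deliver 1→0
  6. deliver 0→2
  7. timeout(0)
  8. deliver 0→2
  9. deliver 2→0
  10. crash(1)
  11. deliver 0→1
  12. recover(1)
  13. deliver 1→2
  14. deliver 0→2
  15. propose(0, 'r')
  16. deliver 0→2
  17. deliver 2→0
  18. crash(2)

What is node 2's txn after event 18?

e1 propose(0,'y'): 0[coor,t=1,-]
e2 deliver 0→2: 2[part,t=1,-]
e3 deliver 2→0: ·
e4 deliver 0→1: 1[part,t=1,-]
e5 deliver 1→0: 0[coor,t=1,y]
e6 deliver 0→2: 2[part,t=1,y]
e7 timeout(0): 0[coor,t=2,y]
e8 deliver 0→2: 2[part,t=2,y]
e9 deliver 2→0: ·
e10 crash(1): 1[✗part,t=1,-]
e11 deliver 0→1: ·
e12 recover(1): 1[part,t=1,-]
e13 deliver 1→2: ·
e14 deliver 0→2: ·
e15 propose(0,'r'): 0[coor,t=3,y]
e16 deliver 0→2: 2[part,t=3,y]
e17 deliver 2→0: ·
e18 crash(2): 2[✗part,t=3,y]

3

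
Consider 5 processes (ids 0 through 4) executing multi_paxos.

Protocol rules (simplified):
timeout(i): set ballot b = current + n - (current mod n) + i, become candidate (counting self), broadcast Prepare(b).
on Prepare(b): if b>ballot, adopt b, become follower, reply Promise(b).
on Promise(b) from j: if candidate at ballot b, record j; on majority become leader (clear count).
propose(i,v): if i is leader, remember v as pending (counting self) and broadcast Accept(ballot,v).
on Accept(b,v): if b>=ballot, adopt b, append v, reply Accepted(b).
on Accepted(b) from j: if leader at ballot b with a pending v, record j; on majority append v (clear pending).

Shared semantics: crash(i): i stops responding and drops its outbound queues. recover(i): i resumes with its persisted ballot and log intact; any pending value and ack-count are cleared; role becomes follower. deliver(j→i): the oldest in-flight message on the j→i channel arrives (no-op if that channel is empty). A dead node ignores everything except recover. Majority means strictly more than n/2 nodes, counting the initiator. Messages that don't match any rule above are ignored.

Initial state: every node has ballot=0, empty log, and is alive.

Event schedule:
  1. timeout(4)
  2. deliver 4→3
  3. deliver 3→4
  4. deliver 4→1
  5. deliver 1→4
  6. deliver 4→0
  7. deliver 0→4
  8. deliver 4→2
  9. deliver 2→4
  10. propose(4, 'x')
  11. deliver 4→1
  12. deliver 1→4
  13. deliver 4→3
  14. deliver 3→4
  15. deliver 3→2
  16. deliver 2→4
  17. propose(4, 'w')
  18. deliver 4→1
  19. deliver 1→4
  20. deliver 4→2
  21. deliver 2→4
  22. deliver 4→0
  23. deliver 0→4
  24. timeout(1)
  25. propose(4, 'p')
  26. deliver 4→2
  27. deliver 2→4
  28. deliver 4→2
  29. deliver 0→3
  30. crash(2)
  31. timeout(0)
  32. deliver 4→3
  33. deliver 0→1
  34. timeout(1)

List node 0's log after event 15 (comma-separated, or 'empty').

empty

after 1 — timeout(4): n4:cand/b9/[-]
after 2 — deliver 4→3: n3:foll/b9/[-]
after 3 — deliver 3→4: ·
after 4 — deliver 4→1: n1:foll/b9/[-]
after 5 — deliver 1→4: n4:lead/b9/[-]
after 6 — deliver 4→0: n0:foll/b9/[-]
after 7 — deliver 0→4: ·
after 8 — deliver 4→2: n2:foll/b9/[-]
after 9 — deliver 2→4: ·
after 10 — propose(4,'x'): ·
after 11 — deliver 4→1: n1:foll/b9/[x]
after 12 — deliver 1→4: ·
after 13 — deliver 4→3: n3:foll/b9/[x]
after 14 — deliver 3→4: n4:lead/b9/[x]
after 15 — deliver 3→2: ·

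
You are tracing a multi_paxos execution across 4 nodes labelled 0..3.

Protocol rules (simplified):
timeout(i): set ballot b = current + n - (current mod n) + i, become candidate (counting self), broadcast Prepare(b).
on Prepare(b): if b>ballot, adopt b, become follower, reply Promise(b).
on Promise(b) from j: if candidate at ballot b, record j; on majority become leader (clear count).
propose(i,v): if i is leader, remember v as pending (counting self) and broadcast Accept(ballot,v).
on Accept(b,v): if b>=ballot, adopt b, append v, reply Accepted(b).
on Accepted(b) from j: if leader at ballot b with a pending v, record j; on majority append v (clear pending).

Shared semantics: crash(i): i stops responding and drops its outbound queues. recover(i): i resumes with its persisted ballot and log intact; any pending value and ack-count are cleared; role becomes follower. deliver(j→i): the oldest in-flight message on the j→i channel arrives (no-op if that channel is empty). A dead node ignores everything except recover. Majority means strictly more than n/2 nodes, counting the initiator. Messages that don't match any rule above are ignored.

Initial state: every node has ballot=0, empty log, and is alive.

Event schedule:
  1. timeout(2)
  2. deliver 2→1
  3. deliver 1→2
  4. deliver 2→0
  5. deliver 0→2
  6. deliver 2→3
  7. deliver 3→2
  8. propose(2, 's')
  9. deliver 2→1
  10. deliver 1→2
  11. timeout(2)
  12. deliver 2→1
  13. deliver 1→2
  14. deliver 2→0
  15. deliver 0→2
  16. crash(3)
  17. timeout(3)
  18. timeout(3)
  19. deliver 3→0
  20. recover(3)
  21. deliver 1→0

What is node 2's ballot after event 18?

after 1 — timeout(2): n2:cand/b6/[-]
after 2 — deliver 2→1: n1:foll/b6/[-]
after 3 — deliver 1→2: ·
after 4 — deliver 2→0: n0:foll/b6/[-]
after 5 — deliver 0→2: n2:lead/b6/[-]
after 6 — deliver 2→3: n3:foll/b6/[-]
after 7 — deliver 3→2: ·
after 8 — propose(2,'s'): ·
after 9 — deliver 2→1: n1:foll/b6/[s]
after 10 — deliver 1→2: ·
after 11 — timeout(2): n2:cand/b10/[-]
after 12 — deliver 2→1: n1:foll/b10/[s]
after 13 — deliver 1→2: ·
after 14 — deliver 2→0: n0:foll/b6/[s]
after 15 — deliver 0→2: ·
after 16 — crash(3): n3:✗foll/b6/[-]
after 17 — timeout(3): ·
after 18 — timeout(3): ·

10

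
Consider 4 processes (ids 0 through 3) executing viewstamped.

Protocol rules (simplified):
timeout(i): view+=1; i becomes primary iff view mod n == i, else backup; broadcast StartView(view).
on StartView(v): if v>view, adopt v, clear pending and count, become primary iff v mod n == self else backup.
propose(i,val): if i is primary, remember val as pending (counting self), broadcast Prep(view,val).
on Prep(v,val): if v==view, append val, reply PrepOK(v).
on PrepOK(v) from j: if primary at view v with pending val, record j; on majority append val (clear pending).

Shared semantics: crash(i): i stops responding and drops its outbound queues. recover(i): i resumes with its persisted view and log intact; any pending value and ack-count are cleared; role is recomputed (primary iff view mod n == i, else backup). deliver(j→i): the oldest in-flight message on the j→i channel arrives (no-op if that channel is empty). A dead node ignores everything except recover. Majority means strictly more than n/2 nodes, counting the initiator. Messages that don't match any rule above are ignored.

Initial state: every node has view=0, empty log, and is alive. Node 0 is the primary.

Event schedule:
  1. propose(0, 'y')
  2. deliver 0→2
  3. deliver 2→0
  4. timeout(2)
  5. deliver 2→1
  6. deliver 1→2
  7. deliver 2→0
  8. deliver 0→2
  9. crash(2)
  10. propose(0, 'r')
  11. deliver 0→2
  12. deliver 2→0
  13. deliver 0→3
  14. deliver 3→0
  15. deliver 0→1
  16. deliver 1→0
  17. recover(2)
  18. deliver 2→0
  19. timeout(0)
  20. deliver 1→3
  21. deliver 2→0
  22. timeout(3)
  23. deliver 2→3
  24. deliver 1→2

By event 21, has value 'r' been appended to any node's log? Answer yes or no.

[1] propose(0,'y') → ∅
[2] deliver 0→2 → N2(back v0 [y])
[3] deliver 2→0 → ∅
[4] timeout(2) → N2(back v1 [y])
[5] deliver 2→1 → N1(prim v1 [-])
[6] deliver 1→2 → ∅
[7] deliver 2→0 → N0(back v1 [-])
[8] deliver 0→2 → ∅
[9] crash(2) → N2(✗back v1 [y])
[10] propose(0,'r') → ∅
[11] deliver 0→2 → ∅
[12] deliver 2→0 → ∅
[13] deliver 0→3 → N3(back v0 [y])
[14] deliver 3→0 → ∅
[15] deliver 0→1 → ∅
[16] deliver 1→0 → ∅
[17] recover(2) → N2(back v1 [y])
[18] deliver 2→0 → ∅
[19] timeout(0) → N0(back v2 [-])
[20] deliver 1→3 → ∅
[21] deliver 2→0 → ∅

no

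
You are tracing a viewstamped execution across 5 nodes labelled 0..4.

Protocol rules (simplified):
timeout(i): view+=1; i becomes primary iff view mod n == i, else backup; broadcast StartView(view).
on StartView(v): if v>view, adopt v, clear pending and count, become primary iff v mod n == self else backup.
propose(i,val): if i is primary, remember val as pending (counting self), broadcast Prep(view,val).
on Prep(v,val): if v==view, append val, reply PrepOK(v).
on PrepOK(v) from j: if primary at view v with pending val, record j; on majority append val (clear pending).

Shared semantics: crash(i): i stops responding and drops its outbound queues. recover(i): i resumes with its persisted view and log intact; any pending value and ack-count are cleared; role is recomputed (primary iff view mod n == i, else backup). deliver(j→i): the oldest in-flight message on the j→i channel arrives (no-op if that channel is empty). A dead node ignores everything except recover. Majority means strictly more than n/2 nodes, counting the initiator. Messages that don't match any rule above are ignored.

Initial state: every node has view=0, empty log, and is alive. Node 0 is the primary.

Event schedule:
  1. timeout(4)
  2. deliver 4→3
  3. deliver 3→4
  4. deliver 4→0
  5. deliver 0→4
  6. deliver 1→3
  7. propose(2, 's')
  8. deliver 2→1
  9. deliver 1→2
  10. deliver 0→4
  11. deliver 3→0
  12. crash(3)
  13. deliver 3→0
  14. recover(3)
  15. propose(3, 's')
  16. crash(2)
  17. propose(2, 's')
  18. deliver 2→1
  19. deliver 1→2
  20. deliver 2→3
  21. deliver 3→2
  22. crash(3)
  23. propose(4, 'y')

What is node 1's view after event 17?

0

e1 timeout(4): 4[back,v=1,-]
e2 deliver 4→3: 3[back,v=1,-]
e3 deliver 3→4: ·
e4 deliver 4→0: 0[back,v=1,-]
e5 deliver 0→4: ·
e6 deliver 1→3: ·
e7 propose(2,'s'): ·
e8 deliver 2→1: ·
e9 deliver 1→2: ·
e10 deliver 0→4: ·
e11 deliver 3→0: ·
e12 crash(3): 3[✗back,v=1,-]
e13 deliver 3→0: ·
e14 recover(3): 3[back,v=1,-]
e15 propose(3,'s'): ·
e16 crash(2): 2[✗back,v=0,-]
e17 propose(2,'s'): ·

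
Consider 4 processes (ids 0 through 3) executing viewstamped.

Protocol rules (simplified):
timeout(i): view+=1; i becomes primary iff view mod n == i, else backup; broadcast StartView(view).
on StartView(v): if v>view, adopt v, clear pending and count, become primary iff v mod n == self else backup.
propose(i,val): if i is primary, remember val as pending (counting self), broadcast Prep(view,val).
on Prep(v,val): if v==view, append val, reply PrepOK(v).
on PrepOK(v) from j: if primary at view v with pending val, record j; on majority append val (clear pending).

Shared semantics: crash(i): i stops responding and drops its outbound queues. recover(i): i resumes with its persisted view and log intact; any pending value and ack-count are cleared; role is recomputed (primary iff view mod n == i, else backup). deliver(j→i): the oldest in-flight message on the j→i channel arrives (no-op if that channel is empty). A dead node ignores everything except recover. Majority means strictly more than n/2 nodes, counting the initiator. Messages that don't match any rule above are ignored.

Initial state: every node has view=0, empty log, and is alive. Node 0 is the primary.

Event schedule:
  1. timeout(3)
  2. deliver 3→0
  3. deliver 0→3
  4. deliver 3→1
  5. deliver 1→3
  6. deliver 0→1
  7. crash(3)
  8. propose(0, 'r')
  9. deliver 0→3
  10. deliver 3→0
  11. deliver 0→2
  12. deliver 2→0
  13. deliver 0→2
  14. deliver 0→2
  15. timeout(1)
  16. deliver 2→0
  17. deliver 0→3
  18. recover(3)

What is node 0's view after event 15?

step 1 timeout(3): 3={back,v=1,log=-}
step 2 deliver 3→0: 0={back,v=1,log=-}
step 3 deliver 0→3: —
step 4 deliver 3→1: 1={prim,v=1,log=-}
step 5 deliver 1→3: —
step 6 deliver 0→1: —
step 7 crash(3): 3={✗back,v=1,log=-}
step 8 propose(0,'r'): —
step 9 deliver 0→3: —
step 10 deliver 3→0: —
step 11 deliver 0→2: —
step 12 deliver 2→0: —
step 13 deliver 0→2: —
step 14 deliver 0→2: —
step 15 timeout(1): 1={back,v=2,log=-}

1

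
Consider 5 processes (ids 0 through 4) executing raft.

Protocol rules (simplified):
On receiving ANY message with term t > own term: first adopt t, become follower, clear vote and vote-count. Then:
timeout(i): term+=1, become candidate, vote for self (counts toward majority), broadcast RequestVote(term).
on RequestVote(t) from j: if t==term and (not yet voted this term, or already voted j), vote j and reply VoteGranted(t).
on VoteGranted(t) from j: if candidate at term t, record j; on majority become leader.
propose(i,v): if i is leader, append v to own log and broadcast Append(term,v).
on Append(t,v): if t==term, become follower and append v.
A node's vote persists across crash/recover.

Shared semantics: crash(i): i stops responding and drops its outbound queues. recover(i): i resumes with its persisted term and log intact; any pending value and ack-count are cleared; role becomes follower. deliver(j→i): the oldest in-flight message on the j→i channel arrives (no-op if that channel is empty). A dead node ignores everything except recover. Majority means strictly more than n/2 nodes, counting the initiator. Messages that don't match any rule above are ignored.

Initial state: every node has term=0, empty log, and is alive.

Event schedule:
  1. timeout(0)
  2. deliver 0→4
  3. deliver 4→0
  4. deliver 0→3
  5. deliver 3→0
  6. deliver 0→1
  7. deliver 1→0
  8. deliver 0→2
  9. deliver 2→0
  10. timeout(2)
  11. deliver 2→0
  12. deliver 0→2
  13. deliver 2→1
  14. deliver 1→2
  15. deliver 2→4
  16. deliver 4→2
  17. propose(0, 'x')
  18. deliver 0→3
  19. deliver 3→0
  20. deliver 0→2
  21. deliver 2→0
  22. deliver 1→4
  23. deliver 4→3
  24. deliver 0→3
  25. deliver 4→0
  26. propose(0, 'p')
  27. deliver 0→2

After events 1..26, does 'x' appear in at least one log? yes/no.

no

[1] timeout(0) → N0(cand t1 [-])
[2] deliver 0→4 → N4(foll t1 [-])
[3] deliver 4→0 → ∅
[4] deliver 0→3 → N3(foll t1 [-])
[5] deliver 3→0 → N0(lead t1 [-])
[6] deliver 0→1 → N1(foll t1 [-])
[7] deliver 1→0 → ∅
[8] deliver 0→2 → N2(foll t1 [-])
[9] deliver 2→0 → ∅
[10] timeout(2) → N2(cand t2 [-])
[11] deliver 2→0 → N0(foll t2 [-])
[12] deliver 0→2 → ∅
[13] deliver 2→1 → N1(foll t2 [-])
[14] deliver 1→2 → N2(lead t2 [-])
[15] deliver 2→4 → N4(foll t2 [-])
[16] deliver 4→2 → ∅
[17] propose(0,'x') → ∅
[18] deliver 0→3 → ∅
[19] deliver 3→0 → ∅
[20] deliver 0→2 → ∅
[21] deliver 2→0 → ∅
[22] deliver 1→4 → ∅
[23] deliver 4→3 → ∅
[24] deliver 0→3 → ∅
[25] deliver 4→0 → ∅
[26] propose(0,'p') → ∅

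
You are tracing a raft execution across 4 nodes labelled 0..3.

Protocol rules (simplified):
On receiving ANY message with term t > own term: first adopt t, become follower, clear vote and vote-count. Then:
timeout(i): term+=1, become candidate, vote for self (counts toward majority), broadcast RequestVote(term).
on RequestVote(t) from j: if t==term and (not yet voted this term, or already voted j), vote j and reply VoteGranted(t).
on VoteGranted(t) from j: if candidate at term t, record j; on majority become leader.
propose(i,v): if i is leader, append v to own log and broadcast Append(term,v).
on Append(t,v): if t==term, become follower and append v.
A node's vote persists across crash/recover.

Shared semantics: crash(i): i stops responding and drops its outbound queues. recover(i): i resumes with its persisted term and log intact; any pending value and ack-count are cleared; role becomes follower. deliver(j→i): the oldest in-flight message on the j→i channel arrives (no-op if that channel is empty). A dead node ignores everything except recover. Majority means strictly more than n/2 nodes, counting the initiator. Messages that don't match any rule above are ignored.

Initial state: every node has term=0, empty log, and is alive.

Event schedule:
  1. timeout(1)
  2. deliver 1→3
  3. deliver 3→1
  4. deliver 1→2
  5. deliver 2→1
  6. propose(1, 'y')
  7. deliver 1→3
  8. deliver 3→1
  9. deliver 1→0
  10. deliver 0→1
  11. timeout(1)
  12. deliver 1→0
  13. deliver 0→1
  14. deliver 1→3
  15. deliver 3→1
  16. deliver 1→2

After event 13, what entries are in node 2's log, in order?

empty

[1] timeout(1) → N1(cand t1 [-])
[2] deliver 1→3 → N3(foll t1 [-])
[3] deliver 3→1 → ∅
[4] deliver 1→2 → N2(foll t1 [-])
[5] deliver 2→1 → N1(lead t1 [-])
[6] propose(1,'y') → N1(lead t1 [y])
[7] deliver 1→3 → N3(foll t1 [y])
[8] deliver 3→1 → ∅
[9] deliver 1→0 → N0(foll t1 [-])
[10] deliver 0→1 → ∅
[11] timeout(1) → N1(cand t2 [y])
[12] deliver 1→0 → N0(foll t1 [y])
[13] deliver 0→1 → ∅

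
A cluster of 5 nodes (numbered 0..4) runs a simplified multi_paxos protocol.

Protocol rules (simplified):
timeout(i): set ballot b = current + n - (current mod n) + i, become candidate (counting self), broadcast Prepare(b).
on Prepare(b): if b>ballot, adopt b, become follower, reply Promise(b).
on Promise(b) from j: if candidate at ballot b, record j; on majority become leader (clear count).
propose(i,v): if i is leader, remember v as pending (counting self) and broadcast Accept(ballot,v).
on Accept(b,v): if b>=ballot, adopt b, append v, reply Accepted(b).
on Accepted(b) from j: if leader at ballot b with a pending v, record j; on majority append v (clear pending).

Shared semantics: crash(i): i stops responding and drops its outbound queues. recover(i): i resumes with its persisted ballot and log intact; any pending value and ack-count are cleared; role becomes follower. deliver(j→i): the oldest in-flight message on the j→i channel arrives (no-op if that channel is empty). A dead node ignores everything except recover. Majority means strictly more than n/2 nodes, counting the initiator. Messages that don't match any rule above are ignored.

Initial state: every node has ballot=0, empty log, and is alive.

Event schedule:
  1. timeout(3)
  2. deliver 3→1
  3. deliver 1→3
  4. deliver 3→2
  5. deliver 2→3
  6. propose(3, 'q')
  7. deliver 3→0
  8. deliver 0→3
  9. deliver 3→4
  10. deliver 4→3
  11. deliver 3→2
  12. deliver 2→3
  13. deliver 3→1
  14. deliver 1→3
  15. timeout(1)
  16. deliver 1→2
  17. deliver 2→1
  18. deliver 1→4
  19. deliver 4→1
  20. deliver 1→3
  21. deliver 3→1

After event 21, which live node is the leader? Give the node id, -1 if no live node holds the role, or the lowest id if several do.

e1 timeout(3): 3[cand,b=8,-]
e2 deliver 3→1: 1[foll,b=8,-]
e3 deliver 1→3: ·
e4 deliver 3→2: 2[foll,b=8,-]
e5 deliver 2→3: 3[lead,b=8,-]
e6 propose(3,'q'): ·
e7 deliver 3→0: 0[foll,b=8,-]
e8 deliver 0→3: ·
e9 deliver 3→4: 4[foll,b=8,-]
e10 deliver 4→3: ·
e11 deliver 3→2: 2[foll,b=8,q]
e12 deliver 2→3: ·
e13 deliver 3→1: 1[foll,b=8,q]
e14 deliver 1→3: 3[lead,b=8,q]
e15 timeout(1): 1[cand,b=11,q]
e16 deliver 1→2: 2[foll,b=11,q]
e17 deliver 2→1: ·
e18 deliver 1→4: 4[foll,b=11,-]
e19 deliver 4→1: 1[lead,b=11,q]
e20 deliver 1→3: 3[foll,b=11,q]
e21 deliver 3→1: ·

1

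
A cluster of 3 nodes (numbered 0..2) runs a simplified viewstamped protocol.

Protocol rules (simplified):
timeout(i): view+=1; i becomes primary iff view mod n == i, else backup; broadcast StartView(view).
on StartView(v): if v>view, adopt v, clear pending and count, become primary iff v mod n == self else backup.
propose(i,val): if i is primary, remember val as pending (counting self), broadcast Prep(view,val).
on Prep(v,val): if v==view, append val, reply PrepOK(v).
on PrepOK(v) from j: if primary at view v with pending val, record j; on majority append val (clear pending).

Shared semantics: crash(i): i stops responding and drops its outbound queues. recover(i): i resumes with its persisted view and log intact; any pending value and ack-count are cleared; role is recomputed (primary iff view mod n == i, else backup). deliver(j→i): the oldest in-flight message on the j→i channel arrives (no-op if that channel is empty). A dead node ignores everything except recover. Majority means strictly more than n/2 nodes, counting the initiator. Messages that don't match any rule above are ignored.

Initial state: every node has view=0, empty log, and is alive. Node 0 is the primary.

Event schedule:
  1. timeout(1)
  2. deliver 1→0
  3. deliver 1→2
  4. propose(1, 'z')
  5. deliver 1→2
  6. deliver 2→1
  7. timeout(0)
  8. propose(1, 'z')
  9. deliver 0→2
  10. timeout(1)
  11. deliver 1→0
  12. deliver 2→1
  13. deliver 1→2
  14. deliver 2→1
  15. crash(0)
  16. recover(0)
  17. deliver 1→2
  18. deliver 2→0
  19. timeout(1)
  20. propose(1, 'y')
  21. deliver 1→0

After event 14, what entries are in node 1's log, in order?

step 1 timeout(1): 1={prim,v=1,log=-}
step 2 deliver 1→0: 0={back,v=1,log=-}
step 3 deliver 1→2: 2={back,v=1,log=-}
step 4 propose(1,'z'): —
step 5 deliver 1→2: 2={back,v=1,log=z}
step 6 deliver 2→1: 1={prim,v=1,log=z}
step 7 timeout(0): 0={back,v=2,log=-}
step 8 propose(1,'z'): —
step 9 deliver 0→2: 2={prim,v=2,log=z}
step 10 timeout(1): 1={back,v=2,log=z}
step 11 deliver 1→0: —
step 12 deliver 2→1: —
step 13 deliver 1→2: —
step 14 deliver 2→1: —

z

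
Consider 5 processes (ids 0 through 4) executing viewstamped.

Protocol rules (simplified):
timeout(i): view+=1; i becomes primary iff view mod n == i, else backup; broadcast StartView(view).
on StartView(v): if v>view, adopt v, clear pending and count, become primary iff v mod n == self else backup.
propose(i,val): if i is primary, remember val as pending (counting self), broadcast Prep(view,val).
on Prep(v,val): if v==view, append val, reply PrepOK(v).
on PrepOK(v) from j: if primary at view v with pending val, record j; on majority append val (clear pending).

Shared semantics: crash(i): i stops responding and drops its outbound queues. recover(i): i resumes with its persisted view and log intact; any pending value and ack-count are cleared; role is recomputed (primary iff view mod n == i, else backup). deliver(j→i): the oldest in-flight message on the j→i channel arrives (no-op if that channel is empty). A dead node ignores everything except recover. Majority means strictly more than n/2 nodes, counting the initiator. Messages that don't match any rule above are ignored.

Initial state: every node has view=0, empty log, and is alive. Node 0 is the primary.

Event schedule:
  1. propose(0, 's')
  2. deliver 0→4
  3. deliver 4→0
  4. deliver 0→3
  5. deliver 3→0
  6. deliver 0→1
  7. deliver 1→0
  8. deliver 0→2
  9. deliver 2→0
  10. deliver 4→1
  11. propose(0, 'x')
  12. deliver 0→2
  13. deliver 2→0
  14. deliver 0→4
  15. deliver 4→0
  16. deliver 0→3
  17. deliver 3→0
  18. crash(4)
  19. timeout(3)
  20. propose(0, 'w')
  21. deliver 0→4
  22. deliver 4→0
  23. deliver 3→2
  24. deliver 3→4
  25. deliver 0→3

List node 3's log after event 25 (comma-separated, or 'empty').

step 1 propose(0,'s'): —
step 2 deliver 0→4: 4={back,v=0,log=s}
step 3 deliver 4→0: —
step 4 deliver 0→3: 3={back,v=0,log=s}
step 5 deliver 3→0: 0={prim,v=0,log=s}
step 6 deliver 0→1: 1={back,v=0,log=s}
step 7 deliver 1→0: —
step 8 deliver 0→2: 2={back,v=0,log=s}
step 9 deliver 2→0: —
step 10 deliver 4→1: —
step 11 propose(0,'x'): —
step 12 deliver 0→2: 2={back,v=0,log=s,x}
step 13 deliver 2→0: —
step 14 deliver 0→4: 4={back,v=0,log=s,x}
step 15 deliver 4→0: 0={prim,v=0,log=s,x}
step 16 deliver 0→3: 3={back,v=0,log=s,x}
step 17 deliver 3→0: —
step 18 crash(4): 4={✗back,v=0,log=s,x}
step 19 timeout(3): 3={back,v=1,log=s,x}
step 20 propose(0,'w'): —
step 21 deliver 0→4: —
step 22 deliver 4→0: —
step 23 deliver 3→2: 2={back,v=1,log=s,x}
step 24 deliver 3→4: —
step 25 deliver 0→3: —

s,x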